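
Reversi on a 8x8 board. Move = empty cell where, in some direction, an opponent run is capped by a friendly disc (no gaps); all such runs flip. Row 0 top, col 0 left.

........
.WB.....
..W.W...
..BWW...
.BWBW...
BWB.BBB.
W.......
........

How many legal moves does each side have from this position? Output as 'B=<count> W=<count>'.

Answer: B=9 W=9

Derivation:
-- B to move --
(0,0): flips 4 -> legal
(0,1): no bracket -> illegal
(0,2): no bracket -> illegal
(1,0): flips 1 -> legal
(1,3): no bracket -> illegal
(1,4): flips 3 -> legal
(1,5): no bracket -> illegal
(2,0): no bracket -> illegal
(2,1): no bracket -> illegal
(2,3): flips 1 -> legal
(2,5): flips 1 -> legal
(3,1): no bracket -> illegal
(3,5): flips 2 -> legal
(4,0): no bracket -> illegal
(4,5): flips 1 -> legal
(5,3): no bracket -> illegal
(6,1): flips 1 -> legal
(6,2): no bracket -> illegal
(7,0): flips 1 -> legal
(7,1): no bracket -> illegal
B mobility = 9
-- W to move --
(0,1): no bracket -> illegal
(0,2): flips 1 -> legal
(0,3): no bracket -> illegal
(1,3): flips 1 -> legal
(2,1): no bracket -> illegal
(2,3): no bracket -> illegal
(3,0): no bracket -> illegal
(3,1): flips 2 -> legal
(4,0): flips 2 -> legal
(4,5): no bracket -> illegal
(4,6): no bracket -> illegal
(4,7): no bracket -> illegal
(5,3): flips 2 -> legal
(5,7): no bracket -> illegal
(6,1): flips 2 -> legal
(6,2): flips 1 -> legal
(6,3): no bracket -> illegal
(6,4): flips 1 -> legal
(6,5): no bracket -> illegal
(6,6): flips 1 -> legal
(6,7): no bracket -> illegal
W mobility = 9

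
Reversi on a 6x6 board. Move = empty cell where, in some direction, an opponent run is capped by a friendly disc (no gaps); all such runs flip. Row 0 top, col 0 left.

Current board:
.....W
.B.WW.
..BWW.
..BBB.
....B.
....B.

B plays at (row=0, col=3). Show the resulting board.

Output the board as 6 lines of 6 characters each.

Place B at (0,3); scan 8 dirs for brackets.
Dir NW: edge -> no flip
Dir N: edge -> no flip
Dir NE: edge -> no flip
Dir W: first cell '.' (not opp) -> no flip
Dir E: first cell '.' (not opp) -> no flip
Dir SW: first cell '.' (not opp) -> no flip
Dir S: opp run (1,3) (2,3) capped by B -> flip
Dir SE: opp run (1,4), next='.' -> no flip
All flips: (1,3) (2,3)

Answer: ...B.W
.B.BW.
..BBW.
..BBB.
....B.
....B.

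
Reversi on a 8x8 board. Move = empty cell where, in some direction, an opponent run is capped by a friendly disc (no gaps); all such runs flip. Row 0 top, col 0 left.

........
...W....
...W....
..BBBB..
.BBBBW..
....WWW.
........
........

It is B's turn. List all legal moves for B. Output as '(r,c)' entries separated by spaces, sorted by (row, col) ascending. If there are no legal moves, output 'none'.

(0,2): no bracket -> illegal
(0,3): flips 2 -> legal
(0,4): no bracket -> illegal
(1,2): flips 1 -> legal
(1,4): flips 1 -> legal
(2,2): no bracket -> illegal
(2,4): no bracket -> illegal
(3,6): no bracket -> illegal
(4,6): flips 1 -> legal
(4,7): no bracket -> illegal
(5,3): no bracket -> illegal
(5,7): no bracket -> illegal
(6,3): no bracket -> illegal
(6,4): flips 1 -> legal
(6,5): flips 3 -> legal
(6,6): flips 1 -> legal
(6,7): flips 2 -> legal

Answer: (0,3) (1,2) (1,4) (4,6) (6,4) (6,5) (6,6) (6,7)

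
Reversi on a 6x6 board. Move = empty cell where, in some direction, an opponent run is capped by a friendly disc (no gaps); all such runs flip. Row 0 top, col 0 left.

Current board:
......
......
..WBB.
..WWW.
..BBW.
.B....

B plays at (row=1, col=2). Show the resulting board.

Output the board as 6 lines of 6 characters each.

Place B at (1,2); scan 8 dirs for brackets.
Dir NW: first cell '.' (not opp) -> no flip
Dir N: first cell '.' (not opp) -> no flip
Dir NE: first cell '.' (not opp) -> no flip
Dir W: first cell '.' (not opp) -> no flip
Dir E: first cell '.' (not opp) -> no flip
Dir SW: first cell '.' (not opp) -> no flip
Dir S: opp run (2,2) (3,2) capped by B -> flip
Dir SE: first cell 'B' (not opp) -> no flip
All flips: (2,2) (3,2)

Answer: ......
..B...
..BBB.
..BWW.
..BBW.
.B....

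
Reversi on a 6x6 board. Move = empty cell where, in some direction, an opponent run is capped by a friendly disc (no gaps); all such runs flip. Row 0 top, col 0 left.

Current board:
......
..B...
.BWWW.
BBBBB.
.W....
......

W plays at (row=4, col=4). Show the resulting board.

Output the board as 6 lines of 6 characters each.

Answer: ......
..B...
.BWWW.
BBBWW.
.W..W.
......

Derivation:
Place W at (4,4); scan 8 dirs for brackets.
Dir NW: opp run (3,3) capped by W -> flip
Dir N: opp run (3,4) capped by W -> flip
Dir NE: first cell '.' (not opp) -> no flip
Dir W: first cell '.' (not opp) -> no flip
Dir E: first cell '.' (not opp) -> no flip
Dir SW: first cell '.' (not opp) -> no flip
Dir S: first cell '.' (not opp) -> no flip
Dir SE: first cell '.' (not opp) -> no flip
All flips: (3,3) (3,4)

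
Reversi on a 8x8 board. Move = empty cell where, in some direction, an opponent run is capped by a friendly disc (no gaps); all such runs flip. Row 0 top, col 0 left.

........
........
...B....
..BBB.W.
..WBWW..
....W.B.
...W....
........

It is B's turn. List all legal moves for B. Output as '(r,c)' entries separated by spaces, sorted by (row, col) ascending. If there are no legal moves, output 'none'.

(2,5): no bracket -> illegal
(2,6): no bracket -> illegal
(2,7): no bracket -> illegal
(3,1): no bracket -> illegal
(3,5): no bracket -> illegal
(3,7): no bracket -> illegal
(4,1): flips 1 -> legal
(4,6): flips 2 -> legal
(4,7): no bracket -> illegal
(5,1): flips 1 -> legal
(5,2): flips 1 -> legal
(5,3): no bracket -> illegal
(5,5): flips 1 -> legal
(6,2): no bracket -> illegal
(6,4): flips 2 -> legal
(6,5): flips 1 -> legal
(7,2): no bracket -> illegal
(7,3): no bracket -> illegal
(7,4): no bracket -> illegal

Answer: (4,1) (4,6) (5,1) (5,2) (5,5) (6,4) (6,5)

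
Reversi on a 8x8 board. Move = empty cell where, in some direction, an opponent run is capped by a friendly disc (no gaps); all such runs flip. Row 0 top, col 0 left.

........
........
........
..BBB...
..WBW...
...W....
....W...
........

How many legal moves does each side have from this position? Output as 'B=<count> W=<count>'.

Answer: B=7 W=3

Derivation:
-- B to move --
(3,1): no bracket -> illegal
(3,5): no bracket -> illegal
(4,1): flips 1 -> legal
(4,5): flips 1 -> legal
(5,1): flips 1 -> legal
(5,2): flips 1 -> legal
(5,4): flips 1 -> legal
(5,5): flips 1 -> legal
(6,2): no bracket -> illegal
(6,3): flips 1 -> legal
(6,5): no bracket -> illegal
(7,3): no bracket -> illegal
(7,4): no bracket -> illegal
(7,5): no bracket -> illegal
B mobility = 7
-- W to move --
(2,1): no bracket -> illegal
(2,2): flips 2 -> legal
(2,3): flips 2 -> legal
(2,4): flips 2 -> legal
(2,5): no bracket -> illegal
(3,1): no bracket -> illegal
(3,5): no bracket -> illegal
(4,1): no bracket -> illegal
(4,5): no bracket -> illegal
(5,2): no bracket -> illegal
(5,4): no bracket -> illegal
W mobility = 3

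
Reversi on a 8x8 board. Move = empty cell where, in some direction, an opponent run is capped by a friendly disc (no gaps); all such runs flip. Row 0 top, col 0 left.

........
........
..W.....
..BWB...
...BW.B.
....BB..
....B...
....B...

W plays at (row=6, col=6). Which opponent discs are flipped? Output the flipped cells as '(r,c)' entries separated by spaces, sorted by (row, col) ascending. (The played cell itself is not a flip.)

Answer: (5,5)

Derivation:
Dir NW: opp run (5,5) capped by W -> flip
Dir N: first cell '.' (not opp) -> no flip
Dir NE: first cell '.' (not opp) -> no flip
Dir W: first cell '.' (not opp) -> no flip
Dir E: first cell '.' (not opp) -> no flip
Dir SW: first cell '.' (not opp) -> no flip
Dir S: first cell '.' (not opp) -> no flip
Dir SE: first cell '.' (not opp) -> no flip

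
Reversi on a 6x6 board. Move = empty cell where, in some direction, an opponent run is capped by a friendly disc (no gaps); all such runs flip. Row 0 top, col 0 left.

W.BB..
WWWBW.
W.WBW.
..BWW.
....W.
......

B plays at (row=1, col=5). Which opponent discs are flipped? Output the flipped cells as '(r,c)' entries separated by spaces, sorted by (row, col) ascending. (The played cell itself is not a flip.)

Answer: (1,4)

Derivation:
Dir NW: first cell '.' (not opp) -> no flip
Dir N: first cell '.' (not opp) -> no flip
Dir NE: edge -> no flip
Dir W: opp run (1,4) capped by B -> flip
Dir E: edge -> no flip
Dir SW: opp run (2,4) (3,3), next='.' -> no flip
Dir S: first cell '.' (not opp) -> no flip
Dir SE: edge -> no flip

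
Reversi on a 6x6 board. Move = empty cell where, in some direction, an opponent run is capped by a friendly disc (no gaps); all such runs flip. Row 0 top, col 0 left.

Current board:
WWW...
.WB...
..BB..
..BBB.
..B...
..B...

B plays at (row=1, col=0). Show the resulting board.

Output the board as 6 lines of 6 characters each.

Answer: WWW...
BBB...
..BB..
..BBB.
..B...
..B...

Derivation:
Place B at (1,0); scan 8 dirs for brackets.
Dir NW: edge -> no flip
Dir N: opp run (0,0), next=edge -> no flip
Dir NE: opp run (0,1), next=edge -> no flip
Dir W: edge -> no flip
Dir E: opp run (1,1) capped by B -> flip
Dir SW: edge -> no flip
Dir S: first cell '.' (not opp) -> no flip
Dir SE: first cell '.' (not opp) -> no flip
All flips: (1,1)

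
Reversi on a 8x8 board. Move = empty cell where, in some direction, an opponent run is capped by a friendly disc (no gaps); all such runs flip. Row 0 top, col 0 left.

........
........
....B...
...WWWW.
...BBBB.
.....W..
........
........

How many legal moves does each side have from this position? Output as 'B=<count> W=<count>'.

Answer: B=9 W=9

Derivation:
-- B to move --
(2,2): flips 1 -> legal
(2,3): flips 2 -> legal
(2,5): flips 2 -> legal
(2,6): flips 2 -> legal
(2,7): flips 1 -> legal
(3,2): no bracket -> illegal
(3,7): no bracket -> illegal
(4,2): flips 1 -> legal
(4,7): no bracket -> illegal
(5,4): no bracket -> illegal
(5,6): no bracket -> illegal
(6,4): flips 1 -> legal
(6,5): flips 1 -> legal
(6,6): flips 1 -> legal
B mobility = 9
-- W to move --
(1,3): flips 1 -> legal
(1,4): flips 1 -> legal
(1,5): flips 1 -> legal
(2,3): no bracket -> illegal
(2,5): no bracket -> illegal
(3,2): no bracket -> illegal
(3,7): flips 1 -> legal
(4,2): no bracket -> illegal
(4,7): no bracket -> illegal
(5,2): flips 1 -> legal
(5,3): flips 2 -> legal
(5,4): flips 2 -> legal
(5,6): flips 2 -> legal
(5,7): flips 1 -> legal
W mobility = 9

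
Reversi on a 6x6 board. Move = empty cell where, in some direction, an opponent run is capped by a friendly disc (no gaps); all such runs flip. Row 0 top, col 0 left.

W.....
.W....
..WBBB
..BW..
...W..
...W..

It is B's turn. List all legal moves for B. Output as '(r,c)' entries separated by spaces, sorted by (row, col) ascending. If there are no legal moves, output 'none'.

Answer: (1,2) (2,1) (3,4) (4,2) (5,4)

Derivation:
(0,1): no bracket -> illegal
(0,2): no bracket -> illegal
(1,0): no bracket -> illegal
(1,2): flips 1 -> legal
(1,3): no bracket -> illegal
(2,0): no bracket -> illegal
(2,1): flips 1 -> legal
(3,1): no bracket -> illegal
(3,4): flips 1 -> legal
(4,2): flips 1 -> legal
(4,4): no bracket -> illegal
(5,2): no bracket -> illegal
(5,4): flips 1 -> legal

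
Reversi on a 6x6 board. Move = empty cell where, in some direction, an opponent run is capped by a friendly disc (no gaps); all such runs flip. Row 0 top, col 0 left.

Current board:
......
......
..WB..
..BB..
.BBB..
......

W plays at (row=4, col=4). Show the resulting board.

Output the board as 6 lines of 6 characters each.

Answer: ......
......
..WB..
..BW..
.BBBW.
......

Derivation:
Place W at (4,4); scan 8 dirs for brackets.
Dir NW: opp run (3,3) capped by W -> flip
Dir N: first cell '.' (not opp) -> no flip
Dir NE: first cell '.' (not opp) -> no flip
Dir W: opp run (4,3) (4,2) (4,1), next='.' -> no flip
Dir E: first cell '.' (not opp) -> no flip
Dir SW: first cell '.' (not opp) -> no flip
Dir S: first cell '.' (not opp) -> no flip
Dir SE: first cell '.' (not opp) -> no flip
All flips: (3,3)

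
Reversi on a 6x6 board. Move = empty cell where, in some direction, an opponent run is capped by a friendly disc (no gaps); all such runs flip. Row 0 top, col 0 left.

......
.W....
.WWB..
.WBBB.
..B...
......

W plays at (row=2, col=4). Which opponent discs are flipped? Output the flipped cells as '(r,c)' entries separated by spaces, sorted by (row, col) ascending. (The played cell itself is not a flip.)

Answer: (2,3)

Derivation:
Dir NW: first cell '.' (not opp) -> no flip
Dir N: first cell '.' (not opp) -> no flip
Dir NE: first cell '.' (not opp) -> no flip
Dir W: opp run (2,3) capped by W -> flip
Dir E: first cell '.' (not opp) -> no flip
Dir SW: opp run (3,3) (4,2), next='.' -> no flip
Dir S: opp run (3,4), next='.' -> no flip
Dir SE: first cell '.' (not opp) -> no flip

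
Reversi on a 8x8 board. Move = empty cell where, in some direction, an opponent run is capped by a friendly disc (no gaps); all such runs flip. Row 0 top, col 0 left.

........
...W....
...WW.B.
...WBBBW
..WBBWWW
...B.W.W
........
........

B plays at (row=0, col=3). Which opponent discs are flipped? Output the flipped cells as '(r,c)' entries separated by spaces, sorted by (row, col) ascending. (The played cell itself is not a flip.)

Dir NW: edge -> no flip
Dir N: edge -> no flip
Dir NE: edge -> no flip
Dir W: first cell '.' (not opp) -> no flip
Dir E: first cell '.' (not opp) -> no flip
Dir SW: first cell '.' (not opp) -> no flip
Dir S: opp run (1,3) (2,3) (3,3) capped by B -> flip
Dir SE: first cell '.' (not opp) -> no flip

Answer: (1,3) (2,3) (3,3)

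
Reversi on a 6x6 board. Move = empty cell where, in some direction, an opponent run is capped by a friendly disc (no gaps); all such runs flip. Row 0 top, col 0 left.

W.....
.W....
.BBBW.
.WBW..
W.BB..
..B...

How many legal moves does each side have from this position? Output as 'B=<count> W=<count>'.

Answer: B=8 W=4

Derivation:
-- B to move --
(0,1): flips 1 -> legal
(0,2): no bracket -> illegal
(1,0): no bracket -> illegal
(1,2): no bracket -> illegal
(1,3): no bracket -> illegal
(1,4): no bracket -> illegal
(1,5): flips 2 -> legal
(2,0): flips 1 -> legal
(2,5): flips 1 -> legal
(3,0): flips 1 -> legal
(3,4): flips 1 -> legal
(3,5): no bracket -> illegal
(4,1): flips 1 -> legal
(4,4): flips 1 -> legal
(5,0): no bracket -> illegal
(5,1): no bracket -> illegal
B mobility = 8
-- W to move --
(1,0): no bracket -> illegal
(1,2): no bracket -> illegal
(1,3): flips 2 -> legal
(1,4): no bracket -> illegal
(2,0): flips 3 -> legal
(3,0): no bracket -> illegal
(3,4): no bracket -> illegal
(4,1): no bracket -> illegal
(4,4): no bracket -> illegal
(5,1): flips 1 -> legal
(5,3): flips 2 -> legal
(5,4): no bracket -> illegal
W mobility = 4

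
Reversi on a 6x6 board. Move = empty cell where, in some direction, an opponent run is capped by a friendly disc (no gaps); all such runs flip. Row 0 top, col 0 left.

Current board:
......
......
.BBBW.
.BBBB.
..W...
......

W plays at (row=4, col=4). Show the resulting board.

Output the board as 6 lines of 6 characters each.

Answer: ......
......
.BBBW.
.BBBW.
..W.W.
......

Derivation:
Place W at (4,4); scan 8 dirs for brackets.
Dir NW: opp run (3,3) (2,2), next='.' -> no flip
Dir N: opp run (3,4) capped by W -> flip
Dir NE: first cell '.' (not opp) -> no flip
Dir W: first cell '.' (not opp) -> no flip
Dir E: first cell '.' (not opp) -> no flip
Dir SW: first cell '.' (not opp) -> no flip
Dir S: first cell '.' (not opp) -> no flip
Dir SE: first cell '.' (not opp) -> no flip
All flips: (3,4)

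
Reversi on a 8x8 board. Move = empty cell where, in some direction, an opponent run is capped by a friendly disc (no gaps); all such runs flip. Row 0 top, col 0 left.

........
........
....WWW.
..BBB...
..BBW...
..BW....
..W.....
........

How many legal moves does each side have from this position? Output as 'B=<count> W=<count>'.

Answer: B=9 W=6

Derivation:
-- B to move --
(1,3): no bracket -> illegal
(1,4): flips 1 -> legal
(1,5): flips 1 -> legal
(1,6): flips 1 -> legal
(1,7): no bracket -> illegal
(2,3): no bracket -> illegal
(2,7): no bracket -> illegal
(3,5): no bracket -> illegal
(3,6): no bracket -> illegal
(3,7): no bracket -> illegal
(4,5): flips 1 -> legal
(5,1): no bracket -> illegal
(5,4): flips 2 -> legal
(5,5): flips 1 -> legal
(6,1): no bracket -> illegal
(6,3): flips 1 -> legal
(6,4): flips 1 -> legal
(7,1): no bracket -> illegal
(7,2): flips 1 -> legal
(7,3): no bracket -> illegal
B mobility = 9
-- W to move --
(2,1): no bracket -> illegal
(2,2): flips 4 -> legal
(2,3): flips 2 -> legal
(3,1): flips 1 -> legal
(3,5): no bracket -> illegal
(4,1): flips 2 -> legal
(4,5): no bracket -> illegal
(5,1): flips 3 -> legal
(5,4): no bracket -> illegal
(6,1): flips 3 -> legal
(6,3): no bracket -> illegal
W mobility = 6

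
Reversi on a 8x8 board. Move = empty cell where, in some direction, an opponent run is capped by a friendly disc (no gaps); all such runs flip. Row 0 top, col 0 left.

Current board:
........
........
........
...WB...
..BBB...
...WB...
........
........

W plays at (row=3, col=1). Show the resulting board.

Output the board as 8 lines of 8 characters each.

Place W at (3,1); scan 8 dirs for brackets.
Dir NW: first cell '.' (not opp) -> no flip
Dir N: first cell '.' (not opp) -> no flip
Dir NE: first cell '.' (not opp) -> no flip
Dir W: first cell '.' (not opp) -> no flip
Dir E: first cell '.' (not opp) -> no flip
Dir SW: first cell '.' (not opp) -> no flip
Dir S: first cell '.' (not opp) -> no flip
Dir SE: opp run (4,2) capped by W -> flip
All flips: (4,2)

Answer: ........
........
........
.W.WB...
..WBB...
...WB...
........
........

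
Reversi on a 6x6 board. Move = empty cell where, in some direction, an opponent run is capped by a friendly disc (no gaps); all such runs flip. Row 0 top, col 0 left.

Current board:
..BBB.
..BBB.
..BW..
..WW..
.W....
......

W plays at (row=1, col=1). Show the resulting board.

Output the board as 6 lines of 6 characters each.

Place W at (1,1); scan 8 dirs for brackets.
Dir NW: first cell '.' (not opp) -> no flip
Dir N: first cell '.' (not opp) -> no flip
Dir NE: opp run (0,2), next=edge -> no flip
Dir W: first cell '.' (not opp) -> no flip
Dir E: opp run (1,2) (1,3) (1,4), next='.' -> no flip
Dir SW: first cell '.' (not opp) -> no flip
Dir S: first cell '.' (not opp) -> no flip
Dir SE: opp run (2,2) capped by W -> flip
All flips: (2,2)

Answer: ..BBB.
.WBBB.
..WW..
..WW..
.W....
......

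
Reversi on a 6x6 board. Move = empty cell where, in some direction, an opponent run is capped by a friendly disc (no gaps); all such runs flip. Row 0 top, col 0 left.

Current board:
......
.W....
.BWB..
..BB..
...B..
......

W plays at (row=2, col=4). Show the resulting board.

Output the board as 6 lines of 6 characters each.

Place W at (2,4); scan 8 dirs for brackets.
Dir NW: first cell '.' (not opp) -> no flip
Dir N: first cell '.' (not opp) -> no flip
Dir NE: first cell '.' (not opp) -> no flip
Dir W: opp run (2,3) capped by W -> flip
Dir E: first cell '.' (not opp) -> no flip
Dir SW: opp run (3,3), next='.' -> no flip
Dir S: first cell '.' (not opp) -> no flip
Dir SE: first cell '.' (not opp) -> no flip
All flips: (2,3)

Answer: ......
.W....
.BWWW.
..BB..
...B..
......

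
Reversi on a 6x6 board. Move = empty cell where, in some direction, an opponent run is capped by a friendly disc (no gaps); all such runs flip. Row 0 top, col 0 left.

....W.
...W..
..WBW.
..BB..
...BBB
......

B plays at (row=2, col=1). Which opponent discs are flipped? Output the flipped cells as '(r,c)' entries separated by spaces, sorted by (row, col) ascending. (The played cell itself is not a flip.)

Dir NW: first cell '.' (not opp) -> no flip
Dir N: first cell '.' (not opp) -> no flip
Dir NE: first cell '.' (not opp) -> no flip
Dir W: first cell '.' (not opp) -> no flip
Dir E: opp run (2,2) capped by B -> flip
Dir SW: first cell '.' (not opp) -> no flip
Dir S: first cell '.' (not opp) -> no flip
Dir SE: first cell 'B' (not opp) -> no flip

Answer: (2,2)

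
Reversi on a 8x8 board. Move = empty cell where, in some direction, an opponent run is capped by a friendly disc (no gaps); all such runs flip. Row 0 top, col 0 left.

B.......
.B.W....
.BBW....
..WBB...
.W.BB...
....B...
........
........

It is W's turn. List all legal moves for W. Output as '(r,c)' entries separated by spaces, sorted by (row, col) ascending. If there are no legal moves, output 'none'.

(0,1): no bracket -> illegal
(0,2): no bracket -> illegal
(1,0): flips 1 -> legal
(1,2): flips 1 -> legal
(2,0): flips 2 -> legal
(2,4): no bracket -> illegal
(2,5): no bracket -> illegal
(3,0): no bracket -> illegal
(3,1): flips 1 -> legal
(3,5): flips 2 -> legal
(4,2): no bracket -> illegal
(4,5): flips 1 -> legal
(5,2): no bracket -> illegal
(5,3): flips 2 -> legal
(5,5): no bracket -> illegal
(6,3): no bracket -> illegal
(6,4): no bracket -> illegal
(6,5): flips 2 -> legal

Answer: (1,0) (1,2) (2,0) (3,1) (3,5) (4,5) (5,3) (6,5)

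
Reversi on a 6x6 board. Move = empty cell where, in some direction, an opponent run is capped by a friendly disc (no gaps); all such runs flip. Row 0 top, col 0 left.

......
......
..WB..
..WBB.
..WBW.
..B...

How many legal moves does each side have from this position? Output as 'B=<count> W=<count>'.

-- B to move --
(1,1): flips 1 -> legal
(1,2): flips 3 -> legal
(1,3): no bracket -> illegal
(2,1): flips 2 -> legal
(3,1): flips 1 -> legal
(3,5): no bracket -> illegal
(4,1): flips 2 -> legal
(4,5): flips 1 -> legal
(5,1): flips 1 -> legal
(5,3): no bracket -> illegal
(5,4): flips 1 -> legal
(5,5): flips 1 -> legal
B mobility = 9
-- W to move --
(1,2): no bracket -> illegal
(1,3): no bracket -> illegal
(1,4): flips 1 -> legal
(2,4): flips 3 -> legal
(2,5): no bracket -> illegal
(3,5): flips 2 -> legal
(4,1): no bracket -> illegal
(4,5): no bracket -> illegal
(5,1): no bracket -> illegal
(5,3): no bracket -> illegal
(5,4): flips 1 -> legal
W mobility = 4

Answer: B=9 W=4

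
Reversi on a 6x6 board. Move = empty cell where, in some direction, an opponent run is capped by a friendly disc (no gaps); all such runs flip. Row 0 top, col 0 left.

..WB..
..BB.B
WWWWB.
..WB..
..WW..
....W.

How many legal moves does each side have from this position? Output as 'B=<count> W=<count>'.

-- B to move --
(0,1): flips 1 -> legal
(1,0): no bracket -> illegal
(1,1): flips 1 -> legal
(1,4): no bracket -> illegal
(3,0): flips 1 -> legal
(3,1): flips 2 -> legal
(3,4): flips 1 -> legal
(4,1): no bracket -> illegal
(4,4): no bracket -> illegal
(4,5): no bracket -> illegal
(5,1): flips 1 -> legal
(5,2): flips 3 -> legal
(5,3): flips 1 -> legal
(5,5): no bracket -> illegal
B mobility = 8
-- W to move --
(0,1): flips 1 -> legal
(0,4): flips 2 -> legal
(0,5): no bracket -> illegal
(1,1): no bracket -> illegal
(1,4): no bracket -> illegal
(2,5): flips 1 -> legal
(3,4): flips 1 -> legal
(3,5): flips 2 -> legal
(4,4): flips 1 -> legal
W mobility = 6

Answer: B=8 W=6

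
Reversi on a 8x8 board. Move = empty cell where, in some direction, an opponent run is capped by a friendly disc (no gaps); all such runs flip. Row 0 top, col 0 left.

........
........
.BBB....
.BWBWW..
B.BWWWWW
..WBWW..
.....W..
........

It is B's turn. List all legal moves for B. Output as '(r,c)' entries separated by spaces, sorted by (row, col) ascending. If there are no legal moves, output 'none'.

Answer: (2,6) (3,6) (4,1) (5,1) (5,6) (6,2) (6,6) (7,6)

Derivation:
(2,4): no bracket -> illegal
(2,5): no bracket -> illegal
(2,6): flips 2 -> legal
(3,6): flips 2 -> legal
(3,7): no bracket -> illegal
(4,1): flips 1 -> legal
(5,1): flips 1 -> legal
(5,6): flips 4 -> legal
(5,7): no bracket -> illegal
(6,1): no bracket -> illegal
(6,2): flips 1 -> legal
(6,3): no bracket -> illegal
(6,4): no bracket -> illegal
(6,6): flips 2 -> legal
(7,4): no bracket -> illegal
(7,5): no bracket -> illegal
(7,6): flips 4 -> legal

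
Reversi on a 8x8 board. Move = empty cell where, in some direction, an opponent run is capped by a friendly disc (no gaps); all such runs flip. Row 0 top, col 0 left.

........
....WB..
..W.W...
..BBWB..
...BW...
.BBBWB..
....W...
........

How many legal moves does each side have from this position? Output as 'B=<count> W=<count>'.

-- B to move --
(0,3): no bracket -> illegal
(0,4): no bracket -> illegal
(0,5): no bracket -> illegal
(1,1): flips 1 -> legal
(1,2): flips 1 -> legal
(1,3): flips 2 -> legal
(2,1): no bracket -> illegal
(2,3): no bracket -> illegal
(2,5): flips 1 -> legal
(3,1): no bracket -> illegal
(4,5): flips 1 -> legal
(6,3): no bracket -> illegal
(6,5): flips 1 -> legal
(7,3): flips 1 -> legal
(7,4): no bracket -> illegal
(7,5): flips 1 -> legal
B mobility = 8
-- W to move --
(0,4): no bracket -> illegal
(0,5): no bracket -> illegal
(0,6): flips 1 -> legal
(1,6): flips 1 -> legal
(2,1): flips 2 -> legal
(2,3): no bracket -> illegal
(2,5): no bracket -> illegal
(2,6): flips 1 -> legal
(3,1): flips 2 -> legal
(3,6): flips 1 -> legal
(4,0): no bracket -> illegal
(4,1): no bracket -> illegal
(4,2): flips 4 -> legal
(4,5): no bracket -> illegal
(4,6): flips 2 -> legal
(5,0): flips 3 -> legal
(5,6): flips 1 -> legal
(6,0): no bracket -> illegal
(6,1): flips 2 -> legal
(6,2): flips 1 -> legal
(6,3): no bracket -> illegal
(6,5): no bracket -> illegal
(6,6): flips 1 -> legal
W mobility = 13

Answer: B=8 W=13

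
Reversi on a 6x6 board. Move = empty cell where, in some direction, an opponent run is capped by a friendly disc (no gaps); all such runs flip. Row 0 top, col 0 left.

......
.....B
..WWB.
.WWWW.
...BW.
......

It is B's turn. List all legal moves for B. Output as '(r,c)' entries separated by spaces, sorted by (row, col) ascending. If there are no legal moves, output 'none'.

Answer: (1,3) (2,1) (2,5) (4,2) (4,5) (5,4)

Derivation:
(1,1): no bracket -> illegal
(1,2): no bracket -> illegal
(1,3): flips 2 -> legal
(1,4): no bracket -> illegal
(2,0): no bracket -> illegal
(2,1): flips 3 -> legal
(2,5): flips 1 -> legal
(3,0): no bracket -> illegal
(3,5): no bracket -> illegal
(4,0): no bracket -> illegal
(4,1): no bracket -> illegal
(4,2): flips 1 -> legal
(4,5): flips 1 -> legal
(5,3): no bracket -> illegal
(5,4): flips 2 -> legal
(5,5): no bracket -> illegal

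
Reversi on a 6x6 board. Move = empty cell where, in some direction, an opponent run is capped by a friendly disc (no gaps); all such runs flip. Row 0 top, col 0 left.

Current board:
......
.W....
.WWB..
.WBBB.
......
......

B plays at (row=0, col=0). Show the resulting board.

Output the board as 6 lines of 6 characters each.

Answer: B.....
.B....
.WBB..
.WBBB.
......
......

Derivation:
Place B at (0,0); scan 8 dirs for brackets.
Dir NW: edge -> no flip
Dir N: edge -> no flip
Dir NE: edge -> no flip
Dir W: edge -> no flip
Dir E: first cell '.' (not opp) -> no flip
Dir SW: edge -> no flip
Dir S: first cell '.' (not opp) -> no flip
Dir SE: opp run (1,1) (2,2) capped by B -> flip
All flips: (1,1) (2,2)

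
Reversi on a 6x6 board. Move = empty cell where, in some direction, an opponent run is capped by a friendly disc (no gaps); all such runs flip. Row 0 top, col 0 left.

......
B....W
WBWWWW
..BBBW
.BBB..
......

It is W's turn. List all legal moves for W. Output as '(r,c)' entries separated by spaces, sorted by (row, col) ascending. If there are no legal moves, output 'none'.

Answer: (0,0) (3,1) (4,4) (4,5) (5,0) (5,1) (5,2) (5,3)

Derivation:
(0,0): flips 1 -> legal
(0,1): no bracket -> illegal
(1,1): no bracket -> illegal
(1,2): no bracket -> illegal
(3,0): no bracket -> illegal
(3,1): flips 3 -> legal
(4,0): no bracket -> illegal
(4,4): flips 2 -> legal
(4,5): flips 1 -> legal
(5,0): flips 2 -> legal
(5,1): flips 2 -> legal
(5,2): flips 4 -> legal
(5,3): flips 2 -> legal
(5,4): no bracket -> illegal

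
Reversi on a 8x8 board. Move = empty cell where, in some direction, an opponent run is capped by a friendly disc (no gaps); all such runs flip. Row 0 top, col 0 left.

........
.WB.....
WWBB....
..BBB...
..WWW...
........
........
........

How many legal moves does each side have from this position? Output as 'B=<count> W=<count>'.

-- B to move --
(0,0): flips 1 -> legal
(0,1): no bracket -> illegal
(0,2): no bracket -> illegal
(1,0): flips 2 -> legal
(3,0): flips 1 -> legal
(3,1): no bracket -> illegal
(3,5): no bracket -> illegal
(4,1): no bracket -> illegal
(4,5): no bracket -> illegal
(5,1): flips 1 -> legal
(5,2): flips 2 -> legal
(5,3): flips 1 -> legal
(5,4): flips 2 -> legal
(5,5): flips 1 -> legal
B mobility = 8
-- W to move --
(0,1): no bracket -> illegal
(0,2): flips 3 -> legal
(0,3): flips 1 -> legal
(1,3): flips 3 -> legal
(1,4): no bracket -> illegal
(2,4): flips 4 -> legal
(2,5): flips 1 -> legal
(3,1): no bracket -> illegal
(3,5): no bracket -> illegal
(4,1): no bracket -> illegal
(4,5): no bracket -> illegal
W mobility = 5

Answer: B=8 W=5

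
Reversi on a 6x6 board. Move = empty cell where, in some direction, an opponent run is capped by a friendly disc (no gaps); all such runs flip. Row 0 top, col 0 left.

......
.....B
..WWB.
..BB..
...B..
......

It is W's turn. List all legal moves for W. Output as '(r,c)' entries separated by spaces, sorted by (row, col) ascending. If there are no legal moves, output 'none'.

Answer: (2,5) (4,1) (4,2) (4,4) (5,3)

Derivation:
(0,4): no bracket -> illegal
(0,5): no bracket -> illegal
(1,3): no bracket -> illegal
(1,4): no bracket -> illegal
(2,1): no bracket -> illegal
(2,5): flips 1 -> legal
(3,1): no bracket -> illegal
(3,4): no bracket -> illegal
(3,5): no bracket -> illegal
(4,1): flips 1 -> legal
(4,2): flips 1 -> legal
(4,4): flips 1 -> legal
(5,2): no bracket -> illegal
(5,3): flips 2 -> legal
(5,4): no bracket -> illegal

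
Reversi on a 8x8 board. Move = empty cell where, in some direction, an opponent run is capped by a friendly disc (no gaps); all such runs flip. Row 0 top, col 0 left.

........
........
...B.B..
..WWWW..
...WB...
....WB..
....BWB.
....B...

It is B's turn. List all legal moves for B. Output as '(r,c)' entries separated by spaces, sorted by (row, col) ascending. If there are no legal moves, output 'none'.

(2,1): no bracket -> illegal
(2,2): flips 1 -> legal
(2,4): flips 1 -> legal
(2,6): flips 1 -> legal
(3,1): no bracket -> illegal
(3,6): no bracket -> illegal
(4,1): flips 1 -> legal
(4,2): flips 1 -> legal
(4,5): flips 2 -> legal
(4,6): no bracket -> illegal
(5,2): flips 2 -> legal
(5,3): flips 3 -> legal
(5,6): flips 1 -> legal
(6,3): no bracket -> illegal
(7,5): flips 1 -> legal
(7,6): no bracket -> illegal

Answer: (2,2) (2,4) (2,6) (4,1) (4,2) (4,5) (5,2) (5,3) (5,6) (7,5)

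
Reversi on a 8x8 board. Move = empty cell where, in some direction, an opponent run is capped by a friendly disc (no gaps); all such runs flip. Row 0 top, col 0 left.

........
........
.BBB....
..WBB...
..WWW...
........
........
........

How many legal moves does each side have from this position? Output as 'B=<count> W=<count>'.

-- B to move --
(3,1): flips 1 -> legal
(3,5): no bracket -> illegal
(4,1): flips 1 -> legal
(4,5): no bracket -> illegal
(5,1): flips 1 -> legal
(5,2): flips 3 -> legal
(5,3): flips 1 -> legal
(5,4): flips 3 -> legal
(5,5): flips 1 -> legal
B mobility = 7
-- W to move --
(1,0): flips 1 -> legal
(1,1): flips 2 -> legal
(1,2): flips 1 -> legal
(1,3): flips 2 -> legal
(1,4): flips 1 -> legal
(2,0): no bracket -> illegal
(2,4): flips 2 -> legal
(2,5): flips 1 -> legal
(3,0): no bracket -> illegal
(3,1): no bracket -> illegal
(3,5): flips 2 -> legal
(4,5): no bracket -> illegal
W mobility = 8

Answer: B=7 W=8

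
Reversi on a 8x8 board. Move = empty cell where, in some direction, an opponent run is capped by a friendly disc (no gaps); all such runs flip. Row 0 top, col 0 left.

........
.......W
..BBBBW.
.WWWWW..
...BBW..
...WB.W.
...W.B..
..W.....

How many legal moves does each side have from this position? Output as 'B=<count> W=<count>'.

-- B to move --
(0,6): no bracket -> illegal
(0,7): no bracket -> illegal
(1,5): no bracket -> illegal
(1,6): no bracket -> illegal
(2,0): no bracket -> illegal
(2,1): flips 1 -> legal
(2,7): flips 1 -> legal
(3,0): no bracket -> illegal
(3,6): flips 1 -> legal
(3,7): no bracket -> illegal
(4,0): flips 1 -> legal
(4,1): flips 1 -> legal
(4,2): flips 2 -> legal
(4,6): flips 2 -> legal
(4,7): flips 1 -> legal
(5,2): flips 1 -> legal
(5,5): flips 2 -> legal
(5,7): no bracket -> illegal
(6,1): no bracket -> illegal
(6,2): flips 1 -> legal
(6,4): no bracket -> illegal
(6,6): no bracket -> illegal
(6,7): flips 3 -> legal
(7,1): no bracket -> illegal
(7,3): flips 2 -> legal
(7,4): no bracket -> illegal
B mobility = 13
-- W to move --
(1,1): flips 1 -> legal
(1,2): flips 2 -> legal
(1,3): flips 3 -> legal
(1,4): flips 2 -> legal
(1,5): flips 2 -> legal
(1,6): flips 1 -> legal
(2,1): flips 4 -> legal
(3,6): no bracket -> illegal
(4,2): flips 2 -> legal
(5,2): flips 1 -> legal
(5,5): flips 2 -> legal
(6,4): flips 2 -> legal
(6,6): no bracket -> illegal
(7,4): flips 1 -> legal
(7,5): no bracket -> illegal
(7,6): flips 3 -> legal
W mobility = 13

Answer: B=13 W=13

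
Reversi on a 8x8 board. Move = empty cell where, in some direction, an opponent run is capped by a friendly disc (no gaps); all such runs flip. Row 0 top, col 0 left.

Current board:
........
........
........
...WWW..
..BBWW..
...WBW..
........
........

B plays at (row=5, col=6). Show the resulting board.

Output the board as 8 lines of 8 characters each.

Answer: ........
........
........
...WWW..
..BBWW..
...WBBB.
........
........

Derivation:
Place B at (5,6); scan 8 dirs for brackets.
Dir NW: opp run (4,5) (3,4), next='.' -> no flip
Dir N: first cell '.' (not opp) -> no flip
Dir NE: first cell '.' (not opp) -> no flip
Dir W: opp run (5,5) capped by B -> flip
Dir E: first cell '.' (not opp) -> no flip
Dir SW: first cell '.' (not opp) -> no flip
Dir S: first cell '.' (not opp) -> no flip
Dir SE: first cell '.' (not opp) -> no flip
All flips: (5,5)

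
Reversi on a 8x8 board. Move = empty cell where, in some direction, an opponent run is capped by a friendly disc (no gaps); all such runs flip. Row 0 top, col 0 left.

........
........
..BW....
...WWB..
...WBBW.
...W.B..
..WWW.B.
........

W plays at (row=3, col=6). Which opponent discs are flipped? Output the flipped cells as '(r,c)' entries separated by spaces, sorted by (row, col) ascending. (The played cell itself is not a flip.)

Dir NW: first cell '.' (not opp) -> no flip
Dir N: first cell '.' (not opp) -> no flip
Dir NE: first cell '.' (not opp) -> no flip
Dir W: opp run (3,5) capped by W -> flip
Dir E: first cell '.' (not opp) -> no flip
Dir SW: opp run (4,5), next='.' -> no flip
Dir S: first cell 'W' (not opp) -> no flip
Dir SE: first cell '.' (not opp) -> no flip

Answer: (3,5)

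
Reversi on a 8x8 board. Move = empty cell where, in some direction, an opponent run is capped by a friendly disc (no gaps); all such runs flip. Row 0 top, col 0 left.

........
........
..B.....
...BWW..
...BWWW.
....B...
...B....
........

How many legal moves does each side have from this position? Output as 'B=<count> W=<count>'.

-- B to move --
(2,3): no bracket -> illegal
(2,4): flips 2 -> legal
(2,5): flips 1 -> legal
(2,6): no bracket -> illegal
(3,6): flips 3 -> legal
(3,7): no bracket -> illegal
(4,7): flips 3 -> legal
(5,3): no bracket -> illegal
(5,5): flips 1 -> legal
(5,6): no bracket -> illegal
(5,7): no bracket -> illegal
B mobility = 5
-- W to move --
(1,1): flips 2 -> legal
(1,2): no bracket -> illegal
(1,3): no bracket -> illegal
(2,1): no bracket -> illegal
(2,3): no bracket -> illegal
(2,4): no bracket -> illegal
(3,1): no bracket -> illegal
(3,2): flips 1 -> legal
(4,2): flips 1 -> legal
(5,2): flips 1 -> legal
(5,3): no bracket -> illegal
(5,5): no bracket -> illegal
(6,2): no bracket -> illegal
(6,4): flips 1 -> legal
(6,5): no bracket -> illegal
(7,2): flips 2 -> legal
(7,3): no bracket -> illegal
(7,4): no bracket -> illegal
W mobility = 6

Answer: B=5 W=6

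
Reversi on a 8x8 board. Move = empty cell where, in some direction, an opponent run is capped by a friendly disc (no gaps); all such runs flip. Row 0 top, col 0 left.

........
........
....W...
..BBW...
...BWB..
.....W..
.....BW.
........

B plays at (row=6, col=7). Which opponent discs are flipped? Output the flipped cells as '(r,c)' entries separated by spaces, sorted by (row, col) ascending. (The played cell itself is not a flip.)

Answer: (6,6)

Derivation:
Dir NW: first cell '.' (not opp) -> no flip
Dir N: first cell '.' (not opp) -> no flip
Dir NE: edge -> no flip
Dir W: opp run (6,6) capped by B -> flip
Dir E: edge -> no flip
Dir SW: first cell '.' (not opp) -> no flip
Dir S: first cell '.' (not opp) -> no flip
Dir SE: edge -> no flip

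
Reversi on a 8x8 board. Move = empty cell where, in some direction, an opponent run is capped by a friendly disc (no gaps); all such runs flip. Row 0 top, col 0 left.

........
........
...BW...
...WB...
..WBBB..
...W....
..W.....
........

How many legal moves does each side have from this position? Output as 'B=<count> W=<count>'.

Answer: B=7 W=6

Derivation:
-- B to move --
(1,3): no bracket -> illegal
(1,4): flips 1 -> legal
(1,5): no bracket -> illegal
(2,2): flips 1 -> legal
(2,5): flips 1 -> legal
(3,1): no bracket -> illegal
(3,2): flips 1 -> legal
(3,5): no bracket -> illegal
(4,1): flips 1 -> legal
(5,1): no bracket -> illegal
(5,2): no bracket -> illegal
(5,4): no bracket -> illegal
(6,1): no bracket -> illegal
(6,3): flips 1 -> legal
(6,4): no bracket -> illegal
(7,1): flips 2 -> legal
(7,2): no bracket -> illegal
(7,3): no bracket -> illegal
B mobility = 7
-- W to move --
(1,2): no bracket -> illegal
(1,3): flips 1 -> legal
(1,4): no bracket -> illegal
(2,2): flips 1 -> legal
(2,5): no bracket -> illegal
(3,2): no bracket -> illegal
(3,5): flips 2 -> legal
(3,6): no bracket -> illegal
(4,6): flips 3 -> legal
(5,2): no bracket -> illegal
(5,4): flips 2 -> legal
(5,5): flips 1 -> legal
(5,6): no bracket -> illegal
W mobility = 6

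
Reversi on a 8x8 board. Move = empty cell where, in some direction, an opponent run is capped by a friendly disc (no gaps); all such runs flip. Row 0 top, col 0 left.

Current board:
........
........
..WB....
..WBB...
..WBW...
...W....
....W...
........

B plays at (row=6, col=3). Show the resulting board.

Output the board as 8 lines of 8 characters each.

Answer: ........
........
..WB....
..WBB...
..WBW...
...B....
...BW...
........

Derivation:
Place B at (6,3); scan 8 dirs for brackets.
Dir NW: first cell '.' (not opp) -> no flip
Dir N: opp run (5,3) capped by B -> flip
Dir NE: first cell '.' (not opp) -> no flip
Dir W: first cell '.' (not opp) -> no flip
Dir E: opp run (6,4), next='.' -> no flip
Dir SW: first cell '.' (not opp) -> no flip
Dir S: first cell '.' (not opp) -> no flip
Dir SE: first cell '.' (not opp) -> no flip
All flips: (5,3)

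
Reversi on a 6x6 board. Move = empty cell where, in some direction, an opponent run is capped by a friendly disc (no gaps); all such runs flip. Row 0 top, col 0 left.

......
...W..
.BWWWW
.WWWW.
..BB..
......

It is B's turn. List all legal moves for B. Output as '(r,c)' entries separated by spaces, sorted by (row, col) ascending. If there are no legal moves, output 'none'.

Answer: (0,3) (1,2) (1,5) (2,0) (4,1)

Derivation:
(0,2): no bracket -> illegal
(0,3): flips 3 -> legal
(0,4): no bracket -> illegal
(1,1): no bracket -> illegal
(1,2): flips 2 -> legal
(1,4): no bracket -> illegal
(1,5): flips 2 -> legal
(2,0): flips 1 -> legal
(3,0): no bracket -> illegal
(3,5): no bracket -> illegal
(4,0): no bracket -> illegal
(4,1): flips 1 -> legal
(4,4): no bracket -> illegal
(4,5): no bracket -> illegal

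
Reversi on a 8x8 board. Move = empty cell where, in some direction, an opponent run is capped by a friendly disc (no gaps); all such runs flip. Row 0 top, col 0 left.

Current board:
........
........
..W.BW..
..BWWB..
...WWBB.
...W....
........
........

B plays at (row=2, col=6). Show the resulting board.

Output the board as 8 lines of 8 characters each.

Place B at (2,6); scan 8 dirs for brackets.
Dir NW: first cell '.' (not opp) -> no flip
Dir N: first cell '.' (not opp) -> no flip
Dir NE: first cell '.' (not opp) -> no flip
Dir W: opp run (2,5) capped by B -> flip
Dir E: first cell '.' (not opp) -> no flip
Dir SW: first cell 'B' (not opp) -> no flip
Dir S: first cell '.' (not opp) -> no flip
Dir SE: first cell '.' (not opp) -> no flip
All flips: (2,5)

Answer: ........
........
..W.BBB.
..BWWB..
...WWBB.
...W....
........
........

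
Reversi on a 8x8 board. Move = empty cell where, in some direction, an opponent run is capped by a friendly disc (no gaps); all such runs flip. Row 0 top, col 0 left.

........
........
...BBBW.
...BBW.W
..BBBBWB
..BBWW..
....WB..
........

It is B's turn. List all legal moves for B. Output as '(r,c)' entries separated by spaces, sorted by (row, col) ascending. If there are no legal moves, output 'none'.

(1,5): no bracket -> illegal
(1,6): no bracket -> illegal
(1,7): flips 2 -> legal
(2,7): flips 2 -> legal
(3,6): flips 1 -> legal
(5,6): flips 2 -> legal
(5,7): flips 2 -> legal
(6,3): flips 2 -> legal
(6,6): flips 1 -> legal
(7,3): no bracket -> illegal
(7,4): flips 2 -> legal
(7,5): flips 1 -> legal

Answer: (1,7) (2,7) (3,6) (5,6) (5,7) (6,3) (6,6) (7,4) (7,5)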